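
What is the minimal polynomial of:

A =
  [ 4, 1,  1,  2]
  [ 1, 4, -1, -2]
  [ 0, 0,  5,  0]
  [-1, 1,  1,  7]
x^2 - 10*x + 25

The characteristic polynomial is χ_A(x) = (x - 5)^4, so the eigenvalues are known. The minimal polynomial is
  m_A(x) = Π_λ (x − λ)^{k_λ}
where k_λ is the size of the *largest* Jordan block for λ (equivalently, the smallest k with (A − λI)^k v = 0 for every generalised eigenvector v of λ).

  λ = 5: largest Jordan block has size 2, contributing (x − 5)^2

So m_A(x) = (x - 5)^2 = x^2 - 10*x + 25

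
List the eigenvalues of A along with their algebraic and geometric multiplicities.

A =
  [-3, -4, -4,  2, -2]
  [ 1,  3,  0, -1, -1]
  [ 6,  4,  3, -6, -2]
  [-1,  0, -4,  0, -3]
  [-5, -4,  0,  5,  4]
λ = -1: alg = 2, geom = 2; λ = 3: alg = 3, geom = 2

Step 1 — factor the characteristic polynomial to read off the algebraic multiplicities:
  χ_A(x) = (x - 3)^3*(x + 1)^2

Step 2 — compute geometric multiplicities via the rank-nullity identity g(λ) = n − rank(A − λI):
  rank(A − (-1)·I) = 3, so dim ker(A − (-1)·I) = n − 3 = 2
  rank(A − (3)·I) = 3, so dim ker(A − (3)·I) = n − 3 = 2

Summary:
  λ = -1: algebraic multiplicity = 2, geometric multiplicity = 2
  λ = 3: algebraic multiplicity = 3, geometric multiplicity = 2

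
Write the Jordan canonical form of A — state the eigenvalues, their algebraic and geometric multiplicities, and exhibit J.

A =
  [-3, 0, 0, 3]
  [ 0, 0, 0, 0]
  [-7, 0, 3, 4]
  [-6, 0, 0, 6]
J_1(0) ⊕ J_1(0) ⊕ J_2(3)

The characteristic polynomial is
  det(x·I − A) = x^4 - 6*x^3 + 9*x^2 = x^2*(x - 3)^2

Eigenvalues and multiplicities (the geometric multiplicity of λ is n − rank(A − λI), which equals the number of Jordan blocks for λ):
  λ = 0: algebraic multiplicity = 2, geometric multiplicity = 2
  λ = 3: algebraic multiplicity = 2, geometric multiplicity = 1

Determining the block sizes for each eigenvalue:
  λ = 0: gm = am = 2, so every block has size 1 → block sizes [1, 1]
  λ = 3: one block (gm = 1), so the single block has size am = 2 → block sizes [2]

Assembling the blocks gives a Jordan form
J =
  [0, 0, 0, 0]
  [0, 0, 0, 0]
  [0, 0, 3, 1]
  [0, 0, 0, 3]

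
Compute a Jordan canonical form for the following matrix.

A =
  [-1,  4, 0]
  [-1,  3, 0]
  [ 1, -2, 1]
J_2(1) ⊕ J_1(1)

The characteristic polynomial is
  det(x·I − A) = x^3 - 3*x^2 + 3*x - 1 = (x - 1)^3

Eigenvalues and multiplicities (the geometric multiplicity of λ is n − rank(A − λI), which equals the number of Jordan blocks for λ):
  λ = 1: algebraic multiplicity = 3, geometric multiplicity = 2

Determining the block sizes for each eigenvalue:
  λ = 1: 2 blocks summing to 3 forces exactly one block of size 2 and the rest size 1 → block sizes [2, 1]

Assembling the blocks gives a Jordan form
J =
  [1, 1, 0]
  [0, 1, 0]
  [0, 0, 1]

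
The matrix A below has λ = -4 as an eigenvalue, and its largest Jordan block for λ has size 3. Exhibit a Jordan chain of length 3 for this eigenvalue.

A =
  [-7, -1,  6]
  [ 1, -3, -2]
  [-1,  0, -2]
A Jordan chain for λ = -4 of length 3:
v_1 = (2, 0, 1)ᵀ
v_2 = (-3, 1, -1)ᵀ
v_3 = (1, 0, 0)ᵀ

Let N = A − (-4)·I. We want v_3 with N^3 v_3 = 0 but N^2 v_3 ≠ 0; then v_{j-1} := N · v_j for j = 3, …, 2.

Pick v_3 = (1, 0, 0)ᵀ.
Then v_2 = N · v_3 = (-3, 1, -1)ᵀ.
Then v_1 = N · v_2 = (2, 0, 1)ᵀ.

Sanity check: (A − (-4)·I) v_1 = (0, 0, 0)ᵀ = 0. ✓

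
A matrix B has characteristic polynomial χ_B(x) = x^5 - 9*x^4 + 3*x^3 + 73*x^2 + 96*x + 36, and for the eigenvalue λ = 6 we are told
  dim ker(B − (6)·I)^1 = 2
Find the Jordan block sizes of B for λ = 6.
Block sizes for λ = 6: [1, 1]

From the dimensions of kernels of powers, the number of Jordan blocks of size at least j is d_j − d_{j−1} where d_j = dim ker(N^j) (with d_0 = 0). Computing the differences gives [2].
The number of blocks of size exactly k is (#blocks of size ≥ k) − (#blocks of size ≥ k + 1), so the partition is: 2 block(s) of size 1.
In nonincreasing order the block sizes are [1, 1].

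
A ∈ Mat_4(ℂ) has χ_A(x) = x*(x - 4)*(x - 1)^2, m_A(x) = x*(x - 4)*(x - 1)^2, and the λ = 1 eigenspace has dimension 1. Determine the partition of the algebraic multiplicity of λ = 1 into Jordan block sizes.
Block sizes for λ = 1: [2]

Step 1 — from the characteristic polynomial, algebraic multiplicity of λ = 1 is 2. From dim ker(A − (1)·I) = 1, there are exactly 1 Jordan blocks for λ = 1.
Step 2 — from the minimal polynomial, the factor (x − 1)^2 tells us the largest block for λ = 1 has size 2.
Step 3 — with total size 2, 1 blocks, and largest block 2, the block sizes (in nonincreasing order) are [2].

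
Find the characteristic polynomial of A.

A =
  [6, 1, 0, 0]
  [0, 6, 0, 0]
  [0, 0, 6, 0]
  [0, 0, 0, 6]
x^4 - 24*x^3 + 216*x^2 - 864*x + 1296

Expanding det(x·I − A) (e.g. by cofactor expansion or by noting that A is similar to its Jordan form J, which has the same characteristic polynomial as A) gives
  χ_A(x) = x^4 - 24*x^3 + 216*x^2 - 864*x + 1296
which factors as (x - 6)^4. The eigenvalues (with algebraic multiplicities) are λ = 6 with multiplicity 4.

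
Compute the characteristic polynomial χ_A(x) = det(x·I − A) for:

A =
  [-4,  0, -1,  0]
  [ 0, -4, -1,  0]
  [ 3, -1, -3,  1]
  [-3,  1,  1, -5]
x^4 + 16*x^3 + 96*x^2 + 256*x + 256

Expanding det(x·I − A) (e.g. by cofactor expansion or by noting that A is similar to its Jordan form J, which has the same characteristic polynomial as A) gives
  χ_A(x) = x^4 + 16*x^3 + 96*x^2 + 256*x + 256
which factors as (x + 4)^4. The eigenvalues (with algebraic multiplicities) are λ = -4 with multiplicity 4.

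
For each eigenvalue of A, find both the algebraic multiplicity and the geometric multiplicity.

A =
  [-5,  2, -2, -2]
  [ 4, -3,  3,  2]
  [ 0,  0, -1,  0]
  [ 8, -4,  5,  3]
λ = -3: alg = 1, geom = 1; λ = -1: alg = 3, geom = 2

Step 1 — factor the characteristic polynomial to read off the algebraic multiplicities:
  χ_A(x) = (x + 1)^3*(x + 3)

Step 2 — compute geometric multiplicities via the rank-nullity identity g(λ) = n − rank(A − λI):
  rank(A − (-3)·I) = 3, so dim ker(A − (-3)·I) = n − 3 = 1
  rank(A − (-1)·I) = 2, so dim ker(A − (-1)·I) = n − 2 = 2

Summary:
  λ = -3: algebraic multiplicity = 1, geometric multiplicity = 1
  λ = -1: algebraic multiplicity = 3, geometric multiplicity = 2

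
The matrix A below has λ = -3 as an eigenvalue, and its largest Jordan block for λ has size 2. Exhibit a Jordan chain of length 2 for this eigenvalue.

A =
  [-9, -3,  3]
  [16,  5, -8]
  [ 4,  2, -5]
A Jordan chain for λ = -3 of length 2:
v_1 = (-6, 16, 4)ᵀ
v_2 = (1, 0, 0)ᵀ

Let N = A − (-3)·I. We want v_2 with N^2 v_2 = 0 but N^1 v_2 ≠ 0; then v_{j-1} := N · v_j for j = 2, …, 2.

Pick v_2 = (1, 0, 0)ᵀ.
Then v_1 = N · v_2 = (-6, 16, 4)ᵀ.

Sanity check: (A − (-3)·I) v_1 = (0, 0, 0)ᵀ = 0. ✓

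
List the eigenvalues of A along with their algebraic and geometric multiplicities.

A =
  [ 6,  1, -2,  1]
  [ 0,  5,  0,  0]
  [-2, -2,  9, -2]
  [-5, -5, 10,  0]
λ = 5: alg = 4, geom = 3

Step 1 — factor the characteristic polynomial to read off the algebraic multiplicities:
  χ_A(x) = (x - 5)^4

Step 2 — compute geometric multiplicities via the rank-nullity identity g(λ) = n − rank(A − λI):
  rank(A − (5)·I) = 1, so dim ker(A − (5)·I) = n − 1 = 3

Summary:
  λ = 5: algebraic multiplicity = 4, geometric multiplicity = 3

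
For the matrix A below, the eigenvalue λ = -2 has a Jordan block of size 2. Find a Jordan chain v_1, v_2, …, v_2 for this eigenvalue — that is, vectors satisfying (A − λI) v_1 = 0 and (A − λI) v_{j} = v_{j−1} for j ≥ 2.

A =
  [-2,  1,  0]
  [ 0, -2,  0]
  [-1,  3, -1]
A Jordan chain for λ = -2 of length 2:
v_1 = (1, 0, 1)ᵀ
v_2 = (2, 1, 0)ᵀ

Let N = A − (-2)·I. We want v_2 with N^2 v_2 = 0 but N^1 v_2 ≠ 0; then v_{j-1} := N · v_j for j = 2, …, 2.

Pick v_2 = (2, 1, 0)ᵀ.
Then v_1 = N · v_2 = (1, 0, 1)ᵀ.

Sanity check: (A − (-2)·I) v_1 = (0, 0, 0)ᵀ = 0. ✓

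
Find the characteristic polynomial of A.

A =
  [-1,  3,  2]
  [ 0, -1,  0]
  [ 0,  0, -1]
x^3 + 3*x^2 + 3*x + 1

Expanding det(x·I − A) (e.g. by cofactor expansion or by noting that A is similar to its Jordan form J, which has the same characteristic polynomial as A) gives
  χ_A(x) = x^3 + 3*x^2 + 3*x + 1
which factors as (x + 1)^3. The eigenvalues (with algebraic multiplicities) are λ = -1 with multiplicity 3.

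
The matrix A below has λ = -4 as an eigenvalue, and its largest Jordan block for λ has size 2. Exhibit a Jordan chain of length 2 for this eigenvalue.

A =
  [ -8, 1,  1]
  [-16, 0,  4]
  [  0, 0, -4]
A Jordan chain for λ = -4 of length 2:
v_1 = (-4, -16, 0)ᵀ
v_2 = (1, 0, 0)ᵀ

Let N = A − (-4)·I. We want v_2 with N^2 v_2 = 0 but N^1 v_2 ≠ 0; then v_{j-1} := N · v_j for j = 2, …, 2.

Pick v_2 = (1, 0, 0)ᵀ.
Then v_1 = N · v_2 = (-4, -16, 0)ᵀ.

Sanity check: (A − (-4)·I) v_1 = (0, 0, 0)ᵀ = 0. ✓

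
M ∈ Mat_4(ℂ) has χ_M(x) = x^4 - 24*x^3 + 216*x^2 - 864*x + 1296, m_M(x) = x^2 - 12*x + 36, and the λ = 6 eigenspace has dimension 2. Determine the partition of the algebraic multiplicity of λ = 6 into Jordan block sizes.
Block sizes for λ = 6: [2, 2]

Step 1 — from the characteristic polynomial, algebraic multiplicity of λ = 6 is 4. From dim ker(M − (6)·I) = 2, there are exactly 2 Jordan blocks for λ = 6.
Step 2 — from the minimal polynomial, the factor (x − 6)^2 tells us the largest block for λ = 6 has size 2.
Step 3 — with total size 4, 2 blocks, and largest block 2, the block sizes (in nonincreasing order) are [2, 2].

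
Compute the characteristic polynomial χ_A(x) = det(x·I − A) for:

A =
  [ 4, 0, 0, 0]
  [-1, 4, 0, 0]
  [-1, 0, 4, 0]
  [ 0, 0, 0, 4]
x^4 - 16*x^3 + 96*x^2 - 256*x + 256

Expanding det(x·I − A) (e.g. by cofactor expansion or by noting that A is similar to its Jordan form J, which has the same characteristic polynomial as A) gives
  χ_A(x) = x^4 - 16*x^3 + 96*x^2 - 256*x + 256
which factors as (x - 4)^4. The eigenvalues (with algebraic multiplicities) are λ = 4 with multiplicity 4.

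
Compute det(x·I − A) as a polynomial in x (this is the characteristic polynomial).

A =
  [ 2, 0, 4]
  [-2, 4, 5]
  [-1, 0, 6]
x^3 - 12*x^2 + 48*x - 64

Expanding det(x·I − A) (e.g. by cofactor expansion or by noting that A is similar to its Jordan form J, which has the same characteristic polynomial as A) gives
  χ_A(x) = x^3 - 12*x^2 + 48*x - 64
which factors as (x - 4)^3. The eigenvalues (with algebraic multiplicities) are λ = 4 with multiplicity 3.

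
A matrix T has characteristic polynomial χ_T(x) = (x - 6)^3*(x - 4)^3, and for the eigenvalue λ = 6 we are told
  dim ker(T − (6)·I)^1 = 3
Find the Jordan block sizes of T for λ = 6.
Block sizes for λ = 6: [1, 1, 1]

From the dimensions of kernels of powers, the number of Jordan blocks of size at least j is d_j − d_{j−1} where d_j = dim ker(N^j) (with d_0 = 0). Computing the differences gives [3].
The number of blocks of size exactly k is (#blocks of size ≥ k) − (#blocks of size ≥ k + 1), so the partition is: 3 block(s) of size 1.
In nonincreasing order the block sizes are [1, 1, 1].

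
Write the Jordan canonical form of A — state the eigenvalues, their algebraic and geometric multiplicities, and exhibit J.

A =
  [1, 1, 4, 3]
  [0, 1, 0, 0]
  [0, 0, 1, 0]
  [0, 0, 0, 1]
J_2(1) ⊕ J_1(1) ⊕ J_1(1)

The characteristic polynomial is
  det(x·I − A) = x^4 - 4*x^3 + 6*x^2 - 4*x + 1 = (x - 1)^4

Eigenvalues and multiplicities (the geometric multiplicity of λ is n − rank(A − λI), which equals the number of Jordan blocks for λ):
  λ = 1: algebraic multiplicity = 4, geometric multiplicity = 3

Determining the block sizes for each eigenvalue:
  λ = 1: 3 blocks summing to 4 forces exactly one block of size 2 and the rest size 1 → block sizes [2, 1, 1]

Assembling the blocks gives a Jordan form
J =
  [1, 1, 0, 0]
  [0, 1, 0, 0]
  [0, 0, 1, 0]
  [0, 0, 0, 1]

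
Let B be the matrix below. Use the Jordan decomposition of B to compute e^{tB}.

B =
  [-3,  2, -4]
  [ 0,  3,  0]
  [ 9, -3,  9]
e^{tB} =
  [-6*t*exp(3*t) + exp(3*t), 2*t*exp(3*t), -4*t*exp(3*t)]
  [0, exp(3*t), 0]
  [9*t*exp(3*t), -3*t*exp(3*t), 6*t*exp(3*t) + exp(3*t)]

Strategy: write B = P · J · P⁻¹ where J is a Jordan canonical form, so e^{tB} = P · e^{tJ} · P⁻¹, and e^{tJ} can be computed block-by-block.

B has Jordan form
J =
  [3, 1, 0]
  [0, 3, 0]
  [0, 0, 3]
(up to reordering of blocks).

Per-block formulas:
  For a 1×1 block at λ = 3: exp(t · [3]) = [e^(3t)].
  For a 2×2 Jordan block J_2(3): exp(t · J_2(3)) = e^(3t)·(I + t·N), where N is the 2×2 nilpotent shift.

After assembling e^{tJ} and conjugating by P, we get:

e^{tB} =
  [-6*t*exp(3*t) + exp(3*t), 2*t*exp(3*t), -4*t*exp(3*t)]
  [0, exp(3*t), 0]
  [9*t*exp(3*t), -3*t*exp(3*t), 6*t*exp(3*t) + exp(3*t)]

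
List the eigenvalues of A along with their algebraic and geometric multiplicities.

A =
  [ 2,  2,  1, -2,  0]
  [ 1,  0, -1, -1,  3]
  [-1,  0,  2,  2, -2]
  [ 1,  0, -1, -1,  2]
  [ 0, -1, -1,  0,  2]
λ = 1: alg = 5, geom = 2

Step 1 — factor the characteristic polynomial to read off the algebraic multiplicities:
  χ_A(x) = (x - 1)^5

Step 2 — compute geometric multiplicities via the rank-nullity identity g(λ) = n − rank(A − λI):
  rank(A − (1)·I) = 3, so dim ker(A − (1)·I) = n − 3 = 2

Summary:
  λ = 1: algebraic multiplicity = 5, geometric multiplicity = 2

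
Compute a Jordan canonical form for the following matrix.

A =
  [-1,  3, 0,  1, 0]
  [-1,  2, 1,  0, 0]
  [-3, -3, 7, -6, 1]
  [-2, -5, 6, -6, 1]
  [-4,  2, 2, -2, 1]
J_2(0) ⊕ J_3(1)

The characteristic polynomial is
  det(x·I − A) = x^5 - 3*x^4 + 3*x^3 - x^2 = x^2*(x - 1)^3

Eigenvalues and multiplicities (the geometric multiplicity of λ is n − rank(A − λI), which equals the number of Jordan blocks for λ):
  λ = 0: algebraic multiplicity = 2, geometric multiplicity = 1
  λ = 1: algebraic multiplicity = 3, geometric multiplicity = 1

Determining the block sizes for each eigenvalue:
  λ = 0: one block (gm = 1), so the single block has size am = 2 → block sizes [2]
  λ = 1: one block (gm = 1), so the single block has size am = 3 → block sizes [3]

Assembling the blocks gives a Jordan form
J =
  [0, 1, 0, 0, 0]
  [0, 0, 0, 0, 0]
  [0, 0, 1, 1, 0]
  [0, 0, 0, 1, 1]
  [0, 0, 0, 0, 1]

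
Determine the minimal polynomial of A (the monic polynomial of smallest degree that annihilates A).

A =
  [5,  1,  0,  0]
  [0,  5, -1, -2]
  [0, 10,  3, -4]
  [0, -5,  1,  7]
x^3 - 15*x^2 + 75*x - 125

The characteristic polynomial is χ_A(x) = (x - 5)^4, so the eigenvalues are known. The minimal polynomial is
  m_A(x) = Π_λ (x − λ)^{k_λ}
where k_λ is the size of the *largest* Jordan block for λ (equivalently, the smallest k with (A − λI)^k v = 0 for every generalised eigenvector v of λ).

  λ = 5: largest Jordan block has size 3, contributing (x − 5)^3

So m_A(x) = (x - 5)^3 = x^3 - 15*x^2 + 75*x - 125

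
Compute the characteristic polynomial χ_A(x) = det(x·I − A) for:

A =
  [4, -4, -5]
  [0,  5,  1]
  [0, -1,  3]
x^3 - 12*x^2 + 48*x - 64

Expanding det(x·I − A) (e.g. by cofactor expansion or by noting that A is similar to its Jordan form J, which has the same characteristic polynomial as A) gives
  χ_A(x) = x^3 - 12*x^2 + 48*x - 64
which factors as (x - 4)^3. The eigenvalues (with algebraic multiplicities) are λ = 4 with multiplicity 3.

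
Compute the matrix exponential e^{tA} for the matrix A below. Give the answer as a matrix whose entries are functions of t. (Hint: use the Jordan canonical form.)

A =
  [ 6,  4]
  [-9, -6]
e^{tA} =
  [6*t + 1, 4*t]
  [-9*t, 1 - 6*t]

Strategy: write A = P · J · P⁻¹ where J is a Jordan canonical form, so e^{tA} = P · e^{tJ} · P⁻¹, and e^{tJ} can be computed block-by-block.

A has Jordan form
J =
  [0, 1]
  [0, 0]
(up to reordering of blocks).

Per-block formulas:
  For a 2×2 Jordan block J_2(0): exp(t · J_2(0)) = e^(0t)·(I + t·N), where N is the 2×2 nilpotent shift.

After assembling e^{tJ} and conjugating by P, we get:

e^{tA} =
  [6*t + 1, 4*t]
  [-9*t, 1 - 6*t]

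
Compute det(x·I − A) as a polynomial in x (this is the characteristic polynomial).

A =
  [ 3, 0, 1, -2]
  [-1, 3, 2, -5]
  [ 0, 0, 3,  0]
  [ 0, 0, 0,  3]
x^4 - 12*x^3 + 54*x^2 - 108*x + 81

Expanding det(x·I − A) (e.g. by cofactor expansion or by noting that A is similar to its Jordan form J, which has the same characteristic polynomial as A) gives
  χ_A(x) = x^4 - 12*x^3 + 54*x^2 - 108*x + 81
which factors as (x - 3)^4. The eigenvalues (with algebraic multiplicities) are λ = 3 with multiplicity 4.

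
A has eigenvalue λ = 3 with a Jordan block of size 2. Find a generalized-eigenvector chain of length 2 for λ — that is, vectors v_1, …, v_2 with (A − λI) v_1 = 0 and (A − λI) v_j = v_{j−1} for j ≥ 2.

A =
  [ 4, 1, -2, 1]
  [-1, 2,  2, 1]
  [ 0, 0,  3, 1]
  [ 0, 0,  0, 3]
A Jordan chain for λ = 3 of length 2:
v_1 = (1, -1, 0, 0)ᵀ
v_2 = (1, 0, 0, 0)ᵀ

Let N = A − (3)·I. We want v_2 with N^2 v_2 = 0 but N^1 v_2 ≠ 0; then v_{j-1} := N · v_j for j = 2, …, 2.

Pick v_2 = (1, 0, 0, 0)ᵀ.
Then v_1 = N · v_2 = (1, -1, 0, 0)ᵀ.

Sanity check: (A − (3)·I) v_1 = (0, 0, 0, 0)ᵀ = 0. ✓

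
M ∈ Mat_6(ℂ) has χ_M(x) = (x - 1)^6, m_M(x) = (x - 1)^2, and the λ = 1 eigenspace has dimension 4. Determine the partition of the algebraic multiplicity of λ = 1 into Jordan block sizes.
Block sizes for λ = 1: [2, 2, 1, 1]

Step 1 — from the characteristic polynomial, algebraic multiplicity of λ = 1 is 6. From dim ker(M − (1)·I) = 4, there are exactly 4 Jordan blocks for λ = 1.
Step 2 — from the minimal polynomial, the factor (x − 1)^2 tells us the largest block for λ = 1 has size 2.
Step 3 — with total size 6, 4 blocks, and largest block 2, the block sizes (in nonincreasing order) are [2, 2, 1, 1].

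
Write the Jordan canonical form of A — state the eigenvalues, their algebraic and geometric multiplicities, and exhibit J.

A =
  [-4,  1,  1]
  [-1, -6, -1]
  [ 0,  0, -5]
J_2(-5) ⊕ J_1(-5)

The characteristic polynomial is
  det(x·I − A) = x^3 + 15*x^2 + 75*x + 125 = (x + 5)^3

Eigenvalues and multiplicities (the geometric multiplicity of λ is n − rank(A − λI), which equals the number of Jordan blocks for λ):
  λ = -5: algebraic multiplicity = 3, geometric multiplicity = 2

Determining the block sizes for each eigenvalue:
  λ = -5: 2 blocks summing to 3 forces exactly one block of size 2 and the rest size 1 → block sizes [2, 1]

Assembling the blocks gives a Jordan form
J =
  [-5,  1,  0]
  [ 0, -5,  0]
  [ 0,  0, -5]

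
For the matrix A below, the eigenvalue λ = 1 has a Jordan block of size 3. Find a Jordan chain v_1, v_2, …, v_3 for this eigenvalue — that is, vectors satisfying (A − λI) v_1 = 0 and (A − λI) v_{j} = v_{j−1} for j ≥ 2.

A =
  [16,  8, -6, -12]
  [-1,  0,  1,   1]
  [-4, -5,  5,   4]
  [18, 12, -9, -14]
A Jordan chain for λ = 1 of length 3:
v_1 = (-2, 0, 1, -3)ᵀ
v_2 = (8, -1, -5, 12)ᵀ
v_3 = (0, 1, 0, 0)ᵀ

Let N = A − (1)·I. We want v_3 with N^3 v_3 = 0 but N^2 v_3 ≠ 0; then v_{j-1} := N · v_j for j = 3, …, 2.

Pick v_3 = (0, 1, 0, 0)ᵀ.
Then v_2 = N · v_3 = (8, -1, -5, 12)ᵀ.
Then v_1 = N · v_2 = (-2, 0, 1, -3)ᵀ.

Sanity check: (A − (1)·I) v_1 = (0, 0, 0, 0)ᵀ = 0. ✓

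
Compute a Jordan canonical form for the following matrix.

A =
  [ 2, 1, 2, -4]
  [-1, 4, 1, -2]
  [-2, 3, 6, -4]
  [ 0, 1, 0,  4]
J_3(4) ⊕ J_1(4)

The characteristic polynomial is
  det(x·I − A) = x^4 - 16*x^3 + 96*x^2 - 256*x + 256 = (x - 4)^4

Eigenvalues and multiplicities (the geometric multiplicity of λ is n − rank(A − λI), which equals the number of Jordan blocks for λ):
  λ = 4: algebraic multiplicity = 4, geometric multiplicity = 2

Determining the block sizes for each eigenvalue:
  λ = 4: with am = 4 and gm = 2, the partition is not yet determined (e.g. several partitions of 4 into 2 parts exist). Let N = A − (4)·I. Computing rank(N^1) = 2, rank(N^2) = 1, rank(N^3) = 0; the number of blocks of size ≥ j is rank(N^{j−1}) − rank(N^j), giving [2, 1, 1]. So we have 1 block(s) of size 3, 1 block(s) of size 1 → block sizes [3, 1]

Assembling the blocks gives a Jordan form
J =
  [4, 1, 0, 0]
  [0, 4, 1, 0]
  [0, 0, 4, 0]
  [0, 0, 0, 4]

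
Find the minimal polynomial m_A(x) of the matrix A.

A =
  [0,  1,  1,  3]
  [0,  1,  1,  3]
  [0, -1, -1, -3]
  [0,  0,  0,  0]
x^2

The characteristic polynomial is χ_A(x) = x^4, so the eigenvalues are known. The minimal polynomial is
  m_A(x) = Π_λ (x − λ)^{k_λ}
where k_λ is the size of the *largest* Jordan block for λ (equivalently, the smallest k with (A − λI)^k v = 0 for every generalised eigenvector v of λ).

  λ = 0: largest Jordan block has size 2, contributing (x − 0)^2

So m_A(x) = x^2 = x^2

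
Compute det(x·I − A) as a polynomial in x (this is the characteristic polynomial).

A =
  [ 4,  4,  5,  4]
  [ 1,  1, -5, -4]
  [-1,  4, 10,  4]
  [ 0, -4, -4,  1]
x^4 - 16*x^3 + 90*x^2 - 200*x + 125

Expanding det(x·I − A) (e.g. by cofactor expansion or by noting that A is similar to its Jordan form J, which has the same characteristic polynomial as A) gives
  χ_A(x) = x^4 - 16*x^3 + 90*x^2 - 200*x + 125
which factors as (x - 5)^3*(x - 1). The eigenvalues (with algebraic multiplicities) are λ = 1 with multiplicity 1, λ = 5 with multiplicity 3.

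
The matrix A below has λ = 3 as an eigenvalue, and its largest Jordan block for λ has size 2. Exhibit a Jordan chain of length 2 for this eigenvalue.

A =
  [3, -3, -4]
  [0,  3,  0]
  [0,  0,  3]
A Jordan chain for λ = 3 of length 2:
v_1 = (-3, 0, 0)ᵀ
v_2 = (0, 1, 0)ᵀ

Let N = A − (3)·I. We want v_2 with N^2 v_2 = 0 but N^1 v_2 ≠ 0; then v_{j-1} := N · v_j for j = 2, …, 2.

Pick v_2 = (0, 1, 0)ᵀ.
Then v_1 = N · v_2 = (-3, 0, 0)ᵀ.

Sanity check: (A − (3)·I) v_1 = (0, 0, 0)ᵀ = 0. ✓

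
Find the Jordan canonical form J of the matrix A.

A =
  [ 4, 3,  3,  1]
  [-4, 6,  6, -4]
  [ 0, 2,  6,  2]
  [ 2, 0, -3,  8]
J_3(6) ⊕ J_1(6)

The characteristic polynomial is
  det(x·I − A) = x^4 - 24*x^3 + 216*x^2 - 864*x + 1296 = (x - 6)^4

Eigenvalues and multiplicities (the geometric multiplicity of λ is n − rank(A − λI), which equals the number of Jordan blocks for λ):
  λ = 6: algebraic multiplicity = 4, geometric multiplicity = 2

Determining the block sizes for each eigenvalue:
  λ = 6: with am = 4 and gm = 2, the partition is not yet determined (e.g. several partitions of 4 into 2 parts exist). Let N = A − (6)·I. Computing rank(N^1) = 2, rank(N^2) = 1, rank(N^3) = 0; the number of blocks of size ≥ j is rank(N^{j−1}) − rank(N^j), giving [2, 1, 1]. So we have 1 block(s) of size 3, 1 block(s) of size 1 → block sizes [3, 1]

Assembling the blocks gives a Jordan form
J =
  [6, 1, 0, 0]
  [0, 6, 1, 0]
  [0, 0, 6, 0]
  [0, 0, 0, 6]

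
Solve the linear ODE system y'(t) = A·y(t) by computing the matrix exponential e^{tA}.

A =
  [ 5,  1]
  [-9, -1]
e^{tA} =
  [3*t*exp(2*t) + exp(2*t), t*exp(2*t)]
  [-9*t*exp(2*t), -3*t*exp(2*t) + exp(2*t)]

Strategy: write A = P · J · P⁻¹ where J is a Jordan canonical form, so e^{tA} = P · e^{tJ} · P⁻¹, and e^{tJ} can be computed block-by-block.

A has Jordan form
J =
  [2, 1]
  [0, 2]
(up to reordering of blocks).

Per-block formulas:
  For a 2×2 Jordan block J_2(2): exp(t · J_2(2)) = e^(2t)·(I + t·N), where N is the 2×2 nilpotent shift.

After assembling e^{tJ} and conjugating by P, we get:

e^{tA} =
  [3*t*exp(2*t) + exp(2*t), t*exp(2*t)]
  [-9*t*exp(2*t), -3*t*exp(2*t) + exp(2*t)]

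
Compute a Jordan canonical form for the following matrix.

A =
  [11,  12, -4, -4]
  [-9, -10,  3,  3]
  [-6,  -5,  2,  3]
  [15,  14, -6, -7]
J_2(-1) ⊕ J_2(-1)

The characteristic polynomial is
  det(x·I − A) = x^4 + 4*x^3 + 6*x^2 + 4*x + 1 = (x + 1)^4

Eigenvalues and multiplicities (the geometric multiplicity of λ is n − rank(A − λI), which equals the number of Jordan blocks for λ):
  λ = -1: algebraic multiplicity = 4, geometric multiplicity = 2

Determining the block sizes for each eigenvalue:
  λ = -1: with am = 4 and gm = 2, the partition is not yet determined (e.g. several partitions of 4 into 2 parts exist). Let N = A − (-1)·I. Computing rank(N^1) = 2, rank(N^2) = 0; the number of blocks of size ≥ j is rank(N^{j−1}) − rank(N^j), giving [2, 2]. So we have 2 block(s) of size 2 → block sizes [2, 2]

Assembling the blocks gives a Jordan form
J =
  [-1,  1,  0,  0]
  [ 0, -1,  0,  0]
  [ 0,  0, -1,  1]
  [ 0,  0,  0, -1]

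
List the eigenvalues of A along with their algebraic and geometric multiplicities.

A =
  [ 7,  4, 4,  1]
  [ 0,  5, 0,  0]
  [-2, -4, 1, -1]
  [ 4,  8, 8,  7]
λ = 5: alg = 4, geom = 3

Step 1 — factor the characteristic polynomial to read off the algebraic multiplicities:
  χ_A(x) = (x - 5)^4

Step 2 — compute geometric multiplicities via the rank-nullity identity g(λ) = n − rank(A − λI):
  rank(A − (5)·I) = 1, so dim ker(A − (5)·I) = n − 1 = 3

Summary:
  λ = 5: algebraic multiplicity = 4, geometric multiplicity = 3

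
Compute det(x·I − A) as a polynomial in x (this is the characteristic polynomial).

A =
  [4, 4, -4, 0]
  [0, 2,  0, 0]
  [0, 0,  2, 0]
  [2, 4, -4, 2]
x^4 - 10*x^3 + 36*x^2 - 56*x + 32

Expanding det(x·I − A) (e.g. by cofactor expansion or by noting that A is similar to its Jordan form J, which has the same characteristic polynomial as A) gives
  χ_A(x) = x^4 - 10*x^3 + 36*x^2 - 56*x + 32
which factors as (x - 4)*(x - 2)^3. The eigenvalues (with algebraic multiplicities) are λ = 2 with multiplicity 3, λ = 4 with multiplicity 1.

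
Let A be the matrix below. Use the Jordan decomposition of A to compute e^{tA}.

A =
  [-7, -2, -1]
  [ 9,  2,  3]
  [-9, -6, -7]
e^{tA} =
  [-3*t*exp(-4*t) + exp(-4*t), -2*t*exp(-4*t), -t*exp(-4*t)]
  [9*t*exp(-4*t), 6*t*exp(-4*t) + exp(-4*t), 3*t*exp(-4*t)]
  [-9*t*exp(-4*t), -6*t*exp(-4*t), -3*t*exp(-4*t) + exp(-4*t)]

Strategy: write A = P · J · P⁻¹ where J is a Jordan canonical form, so e^{tA} = P · e^{tJ} · P⁻¹, and e^{tJ} can be computed block-by-block.

A has Jordan form
J =
  [-4,  1,  0]
  [ 0, -4,  0]
  [ 0,  0, -4]
(up to reordering of blocks).

Per-block formulas:
  For a 2×2 Jordan block J_2(-4): exp(t · J_2(-4)) = e^(-4t)·(I + t·N), where N is the 2×2 nilpotent shift.
  For a 1×1 block at λ = -4: exp(t · [-4]) = [e^(-4t)].

After assembling e^{tJ} and conjugating by P, we get:

e^{tA} =
  [-3*t*exp(-4*t) + exp(-4*t), -2*t*exp(-4*t), -t*exp(-4*t)]
  [9*t*exp(-4*t), 6*t*exp(-4*t) + exp(-4*t), 3*t*exp(-4*t)]
  [-9*t*exp(-4*t), -6*t*exp(-4*t), -3*t*exp(-4*t) + exp(-4*t)]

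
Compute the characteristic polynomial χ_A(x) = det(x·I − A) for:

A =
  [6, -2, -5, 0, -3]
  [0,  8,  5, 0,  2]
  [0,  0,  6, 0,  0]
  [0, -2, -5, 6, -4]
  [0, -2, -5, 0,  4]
x^5 - 30*x^4 + 360*x^3 - 2160*x^2 + 6480*x - 7776

Expanding det(x·I − A) (e.g. by cofactor expansion or by noting that A is similar to its Jordan form J, which has the same characteristic polynomial as A) gives
  χ_A(x) = x^5 - 30*x^4 + 360*x^3 - 2160*x^2 + 6480*x - 7776
which factors as (x - 6)^5. The eigenvalues (with algebraic multiplicities) are λ = 6 with multiplicity 5.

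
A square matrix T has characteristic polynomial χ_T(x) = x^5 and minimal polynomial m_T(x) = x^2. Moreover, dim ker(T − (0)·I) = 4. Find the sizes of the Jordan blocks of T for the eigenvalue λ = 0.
Block sizes for λ = 0: [2, 1, 1, 1]

Step 1 — from the characteristic polynomial, algebraic multiplicity of λ = 0 is 5. From dim ker(T − (0)·I) = 4, there are exactly 4 Jordan blocks for λ = 0.
Step 2 — from the minimal polynomial, the factor (x − 0)^2 tells us the largest block for λ = 0 has size 2.
Step 3 — with total size 5, 4 blocks, and largest block 2, the block sizes (in nonincreasing order) are [2, 1, 1, 1].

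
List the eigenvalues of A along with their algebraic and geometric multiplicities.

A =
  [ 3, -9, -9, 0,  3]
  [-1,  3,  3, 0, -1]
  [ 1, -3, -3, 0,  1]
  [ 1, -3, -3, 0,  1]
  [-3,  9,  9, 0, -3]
λ = 0: alg = 5, geom = 4

Step 1 — factor the characteristic polynomial to read off the algebraic multiplicities:
  χ_A(x) = x^5

Step 2 — compute geometric multiplicities via the rank-nullity identity g(λ) = n − rank(A − λI):
  rank(A − (0)·I) = 1, so dim ker(A − (0)·I) = n − 1 = 4

Summary:
  λ = 0: algebraic multiplicity = 5, geometric multiplicity = 4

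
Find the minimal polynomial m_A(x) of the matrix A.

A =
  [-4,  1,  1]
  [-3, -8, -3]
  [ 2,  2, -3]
x^2 + 10*x + 25

The characteristic polynomial is χ_A(x) = (x + 5)^3, so the eigenvalues are known. The minimal polynomial is
  m_A(x) = Π_λ (x − λ)^{k_λ}
where k_λ is the size of the *largest* Jordan block for λ (equivalently, the smallest k with (A − λI)^k v = 0 for every generalised eigenvector v of λ).

  λ = -5: largest Jordan block has size 2, contributing (x + 5)^2

So m_A(x) = (x + 5)^2 = x^2 + 10*x + 25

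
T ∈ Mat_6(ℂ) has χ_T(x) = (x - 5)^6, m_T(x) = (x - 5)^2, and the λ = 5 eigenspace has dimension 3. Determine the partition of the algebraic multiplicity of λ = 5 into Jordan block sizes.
Block sizes for λ = 5: [2, 2, 2]

Step 1 — from the characteristic polynomial, algebraic multiplicity of λ = 5 is 6. From dim ker(T − (5)·I) = 3, there are exactly 3 Jordan blocks for λ = 5.
Step 2 — from the minimal polynomial, the factor (x − 5)^2 tells us the largest block for λ = 5 has size 2.
Step 3 — with total size 6, 3 blocks, and largest block 2, the block sizes (in nonincreasing order) are [2, 2, 2].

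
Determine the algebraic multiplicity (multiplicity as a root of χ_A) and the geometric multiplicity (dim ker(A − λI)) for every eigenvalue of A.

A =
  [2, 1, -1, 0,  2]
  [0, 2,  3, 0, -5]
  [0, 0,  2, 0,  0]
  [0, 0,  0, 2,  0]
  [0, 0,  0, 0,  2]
λ = 2: alg = 5, geom = 3

Step 1 — factor the characteristic polynomial to read off the algebraic multiplicities:
  χ_A(x) = (x - 2)^5

Step 2 — compute geometric multiplicities via the rank-nullity identity g(λ) = n − rank(A − λI):
  rank(A − (2)·I) = 2, so dim ker(A − (2)·I) = n − 2 = 3

Summary:
  λ = 2: algebraic multiplicity = 5, geometric multiplicity = 3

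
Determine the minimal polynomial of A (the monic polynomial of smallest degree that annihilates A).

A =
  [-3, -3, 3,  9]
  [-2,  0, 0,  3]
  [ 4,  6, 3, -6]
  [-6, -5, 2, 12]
x^2 - 6*x + 9

The characteristic polynomial is χ_A(x) = (x - 3)^4, so the eigenvalues are known. The minimal polynomial is
  m_A(x) = Π_λ (x − λ)^{k_λ}
where k_λ is the size of the *largest* Jordan block for λ (equivalently, the smallest k with (A − λI)^k v = 0 for every generalised eigenvector v of λ).

  λ = 3: largest Jordan block has size 2, contributing (x − 3)^2

So m_A(x) = (x - 3)^2 = x^2 - 6*x + 9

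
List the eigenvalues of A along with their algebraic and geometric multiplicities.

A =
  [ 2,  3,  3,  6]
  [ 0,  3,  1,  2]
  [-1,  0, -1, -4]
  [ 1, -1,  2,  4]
λ = 2: alg = 4, geom = 2

Step 1 — factor the characteristic polynomial to read off the algebraic multiplicities:
  χ_A(x) = (x - 2)^4

Step 2 — compute geometric multiplicities via the rank-nullity identity g(λ) = n − rank(A − λI):
  rank(A − (2)·I) = 2, so dim ker(A − (2)·I) = n − 2 = 2

Summary:
  λ = 2: algebraic multiplicity = 4, geometric multiplicity = 2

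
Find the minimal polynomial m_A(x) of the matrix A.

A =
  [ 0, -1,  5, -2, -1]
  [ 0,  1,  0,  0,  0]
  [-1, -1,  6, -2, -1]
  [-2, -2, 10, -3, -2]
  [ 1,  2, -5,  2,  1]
x^3 - 3*x^2 + 3*x - 1

The characteristic polynomial is χ_A(x) = (x - 1)^5, so the eigenvalues are known. The minimal polynomial is
  m_A(x) = Π_λ (x − λ)^{k_λ}
where k_λ is the size of the *largest* Jordan block for λ (equivalently, the smallest k with (A − λI)^k v = 0 for every generalised eigenvector v of λ).

  λ = 1: largest Jordan block has size 3, contributing (x − 1)^3

So m_A(x) = (x - 1)^3 = x^3 - 3*x^2 + 3*x - 1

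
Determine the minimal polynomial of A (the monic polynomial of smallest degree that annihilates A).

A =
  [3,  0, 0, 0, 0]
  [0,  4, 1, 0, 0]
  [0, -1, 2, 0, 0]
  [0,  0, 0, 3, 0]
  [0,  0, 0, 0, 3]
x^2 - 6*x + 9

The characteristic polynomial is χ_A(x) = (x - 3)^5, so the eigenvalues are known. The minimal polynomial is
  m_A(x) = Π_λ (x − λ)^{k_λ}
where k_λ is the size of the *largest* Jordan block for λ (equivalently, the smallest k with (A − λI)^k v = 0 for every generalised eigenvector v of λ).

  λ = 3: largest Jordan block has size 2, contributing (x − 3)^2

So m_A(x) = (x - 3)^2 = x^2 - 6*x + 9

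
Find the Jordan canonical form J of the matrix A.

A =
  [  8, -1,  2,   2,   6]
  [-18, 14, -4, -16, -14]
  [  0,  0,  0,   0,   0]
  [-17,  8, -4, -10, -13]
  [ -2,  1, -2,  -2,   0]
J_2(0) ⊕ J_1(0) ⊕ J_2(6)

The characteristic polynomial is
  det(x·I − A) = x^5 - 12*x^4 + 36*x^3 = x^3*(x - 6)^2

Eigenvalues and multiplicities (the geometric multiplicity of λ is n − rank(A − λI), which equals the number of Jordan blocks for λ):
  λ = 0: algebraic multiplicity = 3, geometric multiplicity = 2
  λ = 6: algebraic multiplicity = 2, geometric multiplicity = 1

Determining the block sizes for each eigenvalue:
  λ = 0: 2 blocks summing to 3 forces exactly one block of size 2 and the rest size 1 → block sizes [2, 1]
  λ = 6: one block (gm = 1), so the single block has size am = 2 → block sizes [2]

Assembling the blocks gives a Jordan form
J =
  [0, 1, 0, 0, 0]
  [0, 0, 0, 0, 0]
  [0, 0, 0, 0, 0]
  [0, 0, 0, 6, 1]
  [0, 0, 0, 0, 6]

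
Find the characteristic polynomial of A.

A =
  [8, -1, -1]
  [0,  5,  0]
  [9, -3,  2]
x^3 - 15*x^2 + 75*x - 125

Expanding det(x·I − A) (e.g. by cofactor expansion or by noting that A is similar to its Jordan form J, which has the same characteristic polynomial as A) gives
  χ_A(x) = x^3 - 15*x^2 + 75*x - 125
which factors as (x - 5)^3. The eigenvalues (with algebraic multiplicities) are λ = 5 with multiplicity 3.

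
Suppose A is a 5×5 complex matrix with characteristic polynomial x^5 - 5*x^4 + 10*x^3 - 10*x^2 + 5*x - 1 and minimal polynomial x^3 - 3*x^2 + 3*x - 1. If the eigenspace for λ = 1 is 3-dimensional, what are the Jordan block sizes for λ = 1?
Block sizes for λ = 1: [3, 1, 1]

Step 1 — from the characteristic polynomial, algebraic multiplicity of λ = 1 is 5. From dim ker(A − (1)·I) = 3, there are exactly 3 Jordan blocks for λ = 1.
Step 2 — from the minimal polynomial, the factor (x − 1)^3 tells us the largest block for λ = 1 has size 3.
Step 3 — with total size 5, 3 blocks, and largest block 3, the block sizes (in nonincreasing order) are [3, 1, 1].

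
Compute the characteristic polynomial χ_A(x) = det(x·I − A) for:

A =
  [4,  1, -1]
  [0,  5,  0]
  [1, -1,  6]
x^3 - 15*x^2 + 75*x - 125

Expanding det(x·I − A) (e.g. by cofactor expansion or by noting that A is similar to its Jordan form J, which has the same characteristic polynomial as A) gives
  χ_A(x) = x^3 - 15*x^2 + 75*x - 125
which factors as (x - 5)^3. The eigenvalues (with algebraic multiplicities) are λ = 5 with multiplicity 3.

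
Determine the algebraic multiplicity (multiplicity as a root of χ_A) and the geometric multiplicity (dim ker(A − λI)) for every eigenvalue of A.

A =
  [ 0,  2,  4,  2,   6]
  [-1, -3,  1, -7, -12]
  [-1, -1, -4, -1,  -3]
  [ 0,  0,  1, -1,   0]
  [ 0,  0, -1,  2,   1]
λ = -2: alg = 4, geom = 2; λ = 1: alg = 1, geom = 1

Step 1 — factor the characteristic polynomial to read off the algebraic multiplicities:
  χ_A(x) = (x - 1)*(x + 2)^4

Step 2 — compute geometric multiplicities via the rank-nullity identity g(λ) = n − rank(A − λI):
  rank(A − (-2)·I) = 3, so dim ker(A − (-2)·I) = n − 3 = 2
  rank(A − (1)·I) = 4, so dim ker(A − (1)·I) = n − 4 = 1

Summary:
  λ = -2: algebraic multiplicity = 4, geometric multiplicity = 2
  λ = 1: algebraic multiplicity = 1, geometric multiplicity = 1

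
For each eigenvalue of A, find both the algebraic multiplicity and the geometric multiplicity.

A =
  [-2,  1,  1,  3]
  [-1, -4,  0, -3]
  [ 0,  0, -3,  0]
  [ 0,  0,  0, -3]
λ = -3: alg = 4, geom = 2

Step 1 — factor the characteristic polynomial to read off the algebraic multiplicities:
  χ_A(x) = (x + 3)^4

Step 2 — compute geometric multiplicities via the rank-nullity identity g(λ) = n − rank(A − λI):
  rank(A − (-3)·I) = 2, so dim ker(A − (-3)·I) = n − 2 = 2

Summary:
  λ = -3: algebraic multiplicity = 4, geometric multiplicity = 2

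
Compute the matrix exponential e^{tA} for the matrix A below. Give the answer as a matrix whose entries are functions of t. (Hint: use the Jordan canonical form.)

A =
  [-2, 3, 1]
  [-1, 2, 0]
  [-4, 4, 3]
e^{tA} =
  [t^2*exp(t) - 3*t*exp(t) + exp(t), -t^2*exp(t) + 3*t*exp(t), -t^2*exp(t)/2 + t*exp(t)]
  [t^2*exp(t) - t*exp(t), -t^2*exp(t) + t*exp(t) + exp(t), -t^2*exp(t)/2]
  [-4*t*exp(t), 4*t*exp(t), 2*t*exp(t) + exp(t)]

Strategy: write A = P · J · P⁻¹ where J is a Jordan canonical form, so e^{tA} = P · e^{tJ} · P⁻¹, and e^{tJ} can be computed block-by-block.

A has Jordan form
J =
  [1, 1, 0]
  [0, 1, 1]
  [0, 0, 1]
(up to reordering of blocks).

Per-block formulas:
  For a 3×3 Jordan block J_3(1): exp(t · J_3(1)) = e^(1t)·(I + t·N + (t^2/2)·N^2), where N is the 3×3 nilpotent shift.

After assembling e^{tJ} and conjugating by P, we get:

e^{tA} =
  [t^2*exp(t) - 3*t*exp(t) + exp(t), -t^2*exp(t) + 3*t*exp(t), -t^2*exp(t)/2 + t*exp(t)]
  [t^2*exp(t) - t*exp(t), -t^2*exp(t) + t*exp(t) + exp(t), -t^2*exp(t)/2]
  [-4*t*exp(t), 4*t*exp(t), 2*t*exp(t) + exp(t)]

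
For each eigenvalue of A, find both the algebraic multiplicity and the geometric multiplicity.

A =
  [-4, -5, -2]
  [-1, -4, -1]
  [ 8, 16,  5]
λ = -1: alg = 3, geom = 1

Step 1 — factor the characteristic polynomial to read off the algebraic multiplicities:
  χ_A(x) = (x + 1)^3

Step 2 — compute geometric multiplicities via the rank-nullity identity g(λ) = n − rank(A − λI):
  rank(A − (-1)·I) = 2, so dim ker(A − (-1)·I) = n − 2 = 1

Summary:
  λ = -1: algebraic multiplicity = 3, geometric multiplicity = 1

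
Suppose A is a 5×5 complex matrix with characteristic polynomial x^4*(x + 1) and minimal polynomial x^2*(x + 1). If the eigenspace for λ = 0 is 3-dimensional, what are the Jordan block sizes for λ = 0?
Block sizes for λ = 0: [2, 1, 1]

Step 1 — from the characteristic polynomial, algebraic multiplicity of λ = 0 is 4. From dim ker(A − (0)·I) = 3, there are exactly 3 Jordan blocks for λ = 0.
Step 2 — from the minimal polynomial, the factor (x − 0)^2 tells us the largest block for λ = 0 has size 2.
Step 3 — with total size 4, 3 blocks, and largest block 2, the block sizes (in nonincreasing order) are [2, 1, 1].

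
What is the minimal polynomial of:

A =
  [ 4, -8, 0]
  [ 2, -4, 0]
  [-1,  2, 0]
x^2

The characteristic polynomial is χ_A(x) = x^3, so the eigenvalues are known. The minimal polynomial is
  m_A(x) = Π_λ (x − λ)^{k_λ}
where k_λ is the size of the *largest* Jordan block for λ (equivalently, the smallest k with (A − λI)^k v = 0 for every generalised eigenvector v of λ).

  λ = 0: largest Jordan block has size 2, contributing (x − 0)^2

So m_A(x) = x^2 = x^2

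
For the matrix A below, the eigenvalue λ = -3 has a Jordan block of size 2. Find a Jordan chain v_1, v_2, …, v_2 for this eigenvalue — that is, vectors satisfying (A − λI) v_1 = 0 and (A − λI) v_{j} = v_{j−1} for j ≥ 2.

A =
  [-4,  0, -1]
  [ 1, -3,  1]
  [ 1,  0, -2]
A Jordan chain for λ = -3 of length 2:
v_1 = (-1, 1, 1)ᵀ
v_2 = (1, 0, 0)ᵀ

Let N = A − (-3)·I. We want v_2 with N^2 v_2 = 0 but N^1 v_2 ≠ 0; then v_{j-1} := N · v_j for j = 2, …, 2.

Pick v_2 = (1, 0, 0)ᵀ.
Then v_1 = N · v_2 = (-1, 1, 1)ᵀ.

Sanity check: (A − (-3)·I) v_1 = (0, 0, 0)ᵀ = 0. ✓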